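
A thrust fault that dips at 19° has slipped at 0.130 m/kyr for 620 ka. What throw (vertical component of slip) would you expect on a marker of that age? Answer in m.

26.2 m

dip-slip = rate × time = 0.130 m/kyr × 620 ka = 80.60 m
throw = dip-slip × sin(dip) = 80.60 × sin(19°) = 26.2 m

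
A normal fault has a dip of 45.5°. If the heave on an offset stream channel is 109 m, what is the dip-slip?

156 m

dip-slip = heave / cos(dip) = 109 / cos(45.5°) = 156 m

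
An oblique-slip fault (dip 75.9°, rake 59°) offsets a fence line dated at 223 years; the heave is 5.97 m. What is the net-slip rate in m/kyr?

128 m/kyr

dip-slip = heave / cos(dip) = 5.97 / cos(75.9°) = 24.51 m
net slip = dip-slip / sin(rake) = 24.51 / sin(59°) = 28.59 m
rate = 28.59 m / 223 years = 0.128 m/yr = 128 m/kyr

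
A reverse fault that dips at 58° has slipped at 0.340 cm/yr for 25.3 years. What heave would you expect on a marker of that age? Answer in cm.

dip-slip = rate × time = 0.340 cm/yr × 25.3 years = 0.08602 m
heave = dip-slip × cos(dip) = 0.08602 × cos(58°) = 0.0456 m = 4.56 cm

4.56 cm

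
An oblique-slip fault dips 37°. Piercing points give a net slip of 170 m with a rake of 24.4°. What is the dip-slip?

70.2 m

dip-slip = net slip × sin(rake) = 170 m × sin(24.4°) = 70.2 m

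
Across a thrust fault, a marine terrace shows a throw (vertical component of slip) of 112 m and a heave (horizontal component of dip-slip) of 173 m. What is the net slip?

206 m

net slip = √(throw² + heave²) = √(112² + 173²) = 206 m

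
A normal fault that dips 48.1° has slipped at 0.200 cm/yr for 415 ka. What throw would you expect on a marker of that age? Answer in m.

618 m

dip-slip = rate × time = 0.200 cm/yr × 415 ka = 830 m
throw = dip-slip × sin(dip) = 830 × sin(48.1°) = 618 m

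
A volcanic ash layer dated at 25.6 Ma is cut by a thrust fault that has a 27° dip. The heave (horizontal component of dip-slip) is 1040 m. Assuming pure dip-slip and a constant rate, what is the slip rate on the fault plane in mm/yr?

0.0456 mm/yr

dip-slip = heave / cos(dip) = 1040 m / cos(27°) = 1167 m
rate = 1167 m / 25.6 Ma = 0.0000456 m/yr = 0.0456 mm/yr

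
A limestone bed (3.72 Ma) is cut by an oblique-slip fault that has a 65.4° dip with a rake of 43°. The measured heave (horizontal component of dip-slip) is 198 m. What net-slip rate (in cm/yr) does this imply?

0.0187 cm/yr

dip-slip = heave / cos(dip) = 198 / cos(65.4°) = 475.6 m
net slip = dip-slip / sin(rake) = 475.6 / sin(43°) = 697.4 m
rate = 697.4 m / 3.72 Ma = 0.000187 m/yr = 0.0187 cm/yr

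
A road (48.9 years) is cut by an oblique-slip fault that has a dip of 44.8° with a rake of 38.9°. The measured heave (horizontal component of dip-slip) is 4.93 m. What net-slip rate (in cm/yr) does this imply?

dip-slip = heave / cos(dip) = 4.93 / cos(44.8°) = 6.948 m
net slip = dip-slip / sin(rake) = 6.948 / sin(38.9°) = 11.06 m
rate = 11.06 m / 48.9 years = 0.226 m/yr = 22.6 cm/yr

22.6 cm/yr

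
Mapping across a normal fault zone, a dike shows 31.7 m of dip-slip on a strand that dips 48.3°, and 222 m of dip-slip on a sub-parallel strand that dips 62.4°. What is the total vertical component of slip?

220 m

throw_A = 31.7 × sin(48.3°) = 23.67 m
throw_B = 222 × sin(62.4°) = 196.7 m
total = 23.67 + 196.7 = 220 m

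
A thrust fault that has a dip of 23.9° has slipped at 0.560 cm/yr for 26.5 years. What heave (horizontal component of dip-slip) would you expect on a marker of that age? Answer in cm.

13.6 cm

dip-slip = rate × time = 0.560 cm/yr × 26.5 years = 0.1484 m
heave = dip-slip × cos(dip) = 0.1484 × cos(23.9°) = 0.136 m = 13.6 cm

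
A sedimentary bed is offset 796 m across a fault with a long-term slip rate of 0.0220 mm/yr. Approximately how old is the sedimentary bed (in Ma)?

age = offset / rate = 796 m / (0.0220 mm/yr) = 3.62e+07 yr = 36.2 Ma

36.2 Ma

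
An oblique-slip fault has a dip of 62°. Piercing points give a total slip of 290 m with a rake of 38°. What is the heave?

dip-slip = net slip × sin(rake) = 290 m × sin(38°) = 178.5 m
heave = dip-slip × cos(dip) = 178.5 × cos(62°) = 83.8 m

83.8 m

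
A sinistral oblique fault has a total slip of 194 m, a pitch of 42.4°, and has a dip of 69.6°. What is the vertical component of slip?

dip-slip = net slip × sin(rake) = 194 m × sin(42.4°) = 130.8 m
throw = dip-slip × sin(dip) = 130.8 × sin(69.6°) = 123 m

123 m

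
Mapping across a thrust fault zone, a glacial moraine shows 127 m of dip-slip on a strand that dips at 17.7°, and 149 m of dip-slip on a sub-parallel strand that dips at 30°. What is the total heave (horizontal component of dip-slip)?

heave_A = 127 × cos(17.7°) = 121 m
heave_B = 149 × cos(30°) = 129 m
total = 121 + 129 = 250 m

250 m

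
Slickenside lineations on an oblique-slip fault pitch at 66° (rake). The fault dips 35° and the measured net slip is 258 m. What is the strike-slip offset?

105 m

strike-slip = net slip × cos(rake) = 258 m × cos(66°) = 105 m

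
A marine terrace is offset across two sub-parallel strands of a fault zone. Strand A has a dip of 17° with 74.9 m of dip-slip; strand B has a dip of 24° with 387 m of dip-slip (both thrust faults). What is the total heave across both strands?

425 m

heave_A = 74.9 × cos(17°) = 71.63 m
heave_B = 387 × cos(24°) = 353.5 m
total = 71.63 + 353.5 = 425 m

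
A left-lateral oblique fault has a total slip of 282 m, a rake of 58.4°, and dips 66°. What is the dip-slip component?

dip-slip = net slip × sin(rake) = 282 m × sin(58.4°) = 240 m

240 m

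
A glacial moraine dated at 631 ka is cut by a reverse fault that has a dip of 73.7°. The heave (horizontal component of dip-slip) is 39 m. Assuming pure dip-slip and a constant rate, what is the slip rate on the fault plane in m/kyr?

dip-slip = heave / cos(dip) = 39 m / cos(73.7°) = 139 m
rate = 139 m / 631 ka = 0.000220 m/yr = 0.220 m/kyr

0.220 m/kyr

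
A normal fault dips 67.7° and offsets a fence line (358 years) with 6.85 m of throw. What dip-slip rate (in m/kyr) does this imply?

dip-slip = throw / sin(dip) = 6.85 m / sin(67.7°) = 7.404 m
rate = 7.404 m / 358 years = 0.0207 m/yr = 20.7 m/kyr

20.7 m/kyr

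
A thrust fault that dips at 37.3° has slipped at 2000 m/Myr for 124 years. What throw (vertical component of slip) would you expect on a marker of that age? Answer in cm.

dip-slip = rate × time = 2000 m/Myr × 124 years = 0.2480 m
throw = dip-slip × sin(dip) = 0.2480 × sin(37.3°) = 0.150 m = 15 cm

15 cm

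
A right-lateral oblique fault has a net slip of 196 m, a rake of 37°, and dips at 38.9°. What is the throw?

dip-slip = net slip × sin(rake) = 196 m × sin(37°) = 118 m
throw = dip-slip × sin(dip) = 118 × sin(38.9°) = 74.1 m

74.1 m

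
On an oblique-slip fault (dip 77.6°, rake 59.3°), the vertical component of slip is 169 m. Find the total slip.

201 m

dip-slip = throw / sin(dip) = 169 / sin(77.6°) = 173 m
net slip = dip-slip / sin(rake) = 173 / sin(59.3°) = 201 m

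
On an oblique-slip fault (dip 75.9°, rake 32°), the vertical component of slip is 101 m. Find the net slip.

dip-slip = throw / sin(dip) = 101 / sin(75.9°) = 104.1 m
net slip = dip-slip / sin(rake) = 104.1 / sin(32°) = 197 m

197 m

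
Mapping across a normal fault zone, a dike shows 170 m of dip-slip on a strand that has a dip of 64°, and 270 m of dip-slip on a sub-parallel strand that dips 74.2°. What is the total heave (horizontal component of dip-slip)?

heave_A = 170 × cos(64°) = 74.52 m
heave_B = 270 × cos(74.2°) = 73.52 m
total = 74.52 + 73.52 = 148 m

148 m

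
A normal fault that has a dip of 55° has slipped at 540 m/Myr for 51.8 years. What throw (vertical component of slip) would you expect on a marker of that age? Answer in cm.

2.29 cm

dip-slip = rate × time = 540 m/Myr × 51.8 years = 0.02797 m
throw = dip-slip × sin(dip) = 0.02797 × sin(55°) = 0.0229 m = 2.29 cm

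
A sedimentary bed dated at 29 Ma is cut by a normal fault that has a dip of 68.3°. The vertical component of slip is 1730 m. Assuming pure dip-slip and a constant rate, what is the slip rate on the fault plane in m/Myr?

64.2 m/Myr

dip-slip = throw / sin(dip) = 1730 m / sin(68.3°) = 1862 m
rate = 1862 m / 29 Ma = 0.0000642 m/yr = 64.2 m/Myr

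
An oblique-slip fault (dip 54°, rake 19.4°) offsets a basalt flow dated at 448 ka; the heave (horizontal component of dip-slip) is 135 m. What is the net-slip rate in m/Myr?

dip-slip = heave / cos(dip) = 135 / cos(54°) = 229.7 m
net slip = dip-slip / sin(rake) = 229.7 / sin(19.4°) = 691.5 m
rate = 691.5 m / 448 ka = 0.00154 m/yr = 1540 m/Myr

1540 m/Myr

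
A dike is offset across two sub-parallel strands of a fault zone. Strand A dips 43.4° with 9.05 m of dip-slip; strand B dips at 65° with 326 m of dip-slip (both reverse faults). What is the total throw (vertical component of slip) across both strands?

throw_A = 9.05 × sin(43.4°) = 6.218 m
throw_B = 326 × sin(65°) = 295.5 m
total = 6.218 + 295.5 = 302 m

302 m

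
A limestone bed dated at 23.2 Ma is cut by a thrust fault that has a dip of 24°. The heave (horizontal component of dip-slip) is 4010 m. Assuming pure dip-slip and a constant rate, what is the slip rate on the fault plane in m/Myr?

189 m/Myr

dip-slip = heave / cos(dip) = 4010 m / cos(24°) = 4389 m
rate = 4389 m / 23.2 Ma = 0.000189 m/yr = 189 m/Myr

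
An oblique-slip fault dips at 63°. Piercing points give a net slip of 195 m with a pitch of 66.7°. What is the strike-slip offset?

77.1 m

strike-slip = net slip × cos(rake) = 195 m × cos(66.7°) = 77.1 m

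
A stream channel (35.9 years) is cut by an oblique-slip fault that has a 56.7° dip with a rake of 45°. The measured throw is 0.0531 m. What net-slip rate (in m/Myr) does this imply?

dip-slip = throw / sin(dip) = 0.0531 / sin(56.7°) = 0.06353 m
net slip = dip-slip / sin(rake) = 0.06353 / sin(45°) = 0.08985 m
rate = 0.08985 m / 35.9 years = 0.00250 m/yr = 2500 m/Myr

2500 m/Myr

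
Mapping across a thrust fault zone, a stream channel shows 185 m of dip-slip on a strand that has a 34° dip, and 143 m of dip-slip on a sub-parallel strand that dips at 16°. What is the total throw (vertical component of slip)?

throw_A = 185 × sin(34°) = 103.5 m
throw_B = 143 × sin(16°) = 39.42 m
total = 103.5 + 39.42 = 143 m

143 m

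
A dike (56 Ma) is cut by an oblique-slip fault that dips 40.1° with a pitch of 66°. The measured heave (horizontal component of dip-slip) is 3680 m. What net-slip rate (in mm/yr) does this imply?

dip-slip = heave / cos(dip) = 3680 / cos(40.1°) = 4811 m
net slip = dip-slip / sin(rake) = 4811 / sin(66°) = 5266 m
rate = 5266 m / 56 Ma = 0.0000940 m/yr = 0.0940 mm/yr

0.0940 mm/yr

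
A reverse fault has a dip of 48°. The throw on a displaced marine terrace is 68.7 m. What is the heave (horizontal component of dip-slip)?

heave = throw / tan(dip) = 68.7 / tan(48°) = 61.9 m

61.9 m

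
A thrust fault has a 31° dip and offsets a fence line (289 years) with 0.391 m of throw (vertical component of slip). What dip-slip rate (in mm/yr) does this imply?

dip-slip = throw / sin(dip) = 0.391 m / sin(31°) = 0.7592 m
rate = 0.7592 m / 289 years = 0.00263 m/yr = 2.63 mm/yr

2.63 mm/yr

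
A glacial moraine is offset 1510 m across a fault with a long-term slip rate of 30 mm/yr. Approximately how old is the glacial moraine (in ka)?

age = offset / rate = 1510 m / (30 mm/yr) = 50300 yr = 50.3 ka

50.3 ka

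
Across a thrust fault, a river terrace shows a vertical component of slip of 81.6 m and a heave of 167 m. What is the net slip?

186 m

net slip = √(throw² + heave²) = √(81.6² + 167²) = 186 m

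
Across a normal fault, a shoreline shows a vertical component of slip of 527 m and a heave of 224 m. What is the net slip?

net slip = √(throw² + heave²) = √(527² + 224²) = 573 m

573 m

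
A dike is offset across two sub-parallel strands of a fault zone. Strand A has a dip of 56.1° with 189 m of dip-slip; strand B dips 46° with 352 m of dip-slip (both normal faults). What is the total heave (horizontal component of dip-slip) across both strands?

heave_A = 189 × cos(56.1°) = 105.4 m
heave_B = 352 × cos(46°) = 244.5 m
total = 105.4 + 244.5 = 350 m

350 m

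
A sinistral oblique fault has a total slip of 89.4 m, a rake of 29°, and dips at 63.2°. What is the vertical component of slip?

38.7 m

dip-slip = net slip × sin(rake) = 89.4 m × sin(29°) = 43.34 m
throw = dip-slip × sin(dip) = 43.34 × sin(63.2°) = 38.7 m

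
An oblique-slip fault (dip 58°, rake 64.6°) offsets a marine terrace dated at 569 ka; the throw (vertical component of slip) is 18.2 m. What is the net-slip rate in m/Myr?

41.8 m/Myr

dip-slip = throw / sin(dip) = 18.2 / sin(58°) = 21.46 m
net slip = dip-slip / sin(rake) = 21.46 / sin(64.6°) = 23.76 m
rate = 23.76 m / 569 ka = 0.0000418 m/yr = 41.8 m/Myr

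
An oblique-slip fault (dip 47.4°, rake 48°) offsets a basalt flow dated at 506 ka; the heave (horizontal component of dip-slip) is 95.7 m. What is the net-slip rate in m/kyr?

dip-slip = heave / cos(dip) = 95.7 / cos(47.4°) = 141.4 m
net slip = dip-slip / sin(rake) = 141.4 / sin(48°) = 190.3 m
rate = 190.3 m / 506 ka = 0.000376 m/yr = 0.376 m/kyr

0.376 m/kyr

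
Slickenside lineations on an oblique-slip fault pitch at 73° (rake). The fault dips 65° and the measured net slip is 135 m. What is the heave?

dip-slip = net slip × sin(rake) = 135 m × sin(73°) = 129.1 m
heave = dip-slip × cos(dip) = 129.1 × cos(65°) = 54.6 m

54.6 m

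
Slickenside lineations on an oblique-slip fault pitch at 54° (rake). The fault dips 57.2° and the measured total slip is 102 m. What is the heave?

44.7 m

dip-slip = net slip × sin(rake) = 102 m × sin(54°) = 82.52 m
heave = dip-slip × cos(dip) = 82.52 × cos(57.2°) = 44.7 m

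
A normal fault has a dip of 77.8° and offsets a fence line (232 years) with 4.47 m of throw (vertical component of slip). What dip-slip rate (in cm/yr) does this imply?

dip-slip = throw / sin(dip) = 4.47 m / sin(77.8°) = 4.573 m
rate = 4.573 m / 232 years = 0.0197 m/yr = 1.97 cm/yr

1.97 cm/yr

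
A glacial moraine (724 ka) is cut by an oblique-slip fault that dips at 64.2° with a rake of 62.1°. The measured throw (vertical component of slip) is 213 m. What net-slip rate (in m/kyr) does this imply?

0.370 m/kyr

dip-slip = throw / sin(dip) = 213 / sin(64.2°) = 236.6 m
net slip = dip-slip / sin(rake) = 236.6 / sin(62.1°) = 267.7 m
rate = 267.7 m / 724 ka = 0.000370 m/yr = 0.370 m/kyr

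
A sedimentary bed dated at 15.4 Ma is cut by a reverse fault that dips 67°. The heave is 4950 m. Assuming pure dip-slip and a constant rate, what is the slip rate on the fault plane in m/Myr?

823 m/Myr

dip-slip = heave / cos(dip) = 4950 m / cos(67°) = 12670 m
rate = 12670 m / 15.4 Ma = 0.000823 m/yr = 823 m/Myr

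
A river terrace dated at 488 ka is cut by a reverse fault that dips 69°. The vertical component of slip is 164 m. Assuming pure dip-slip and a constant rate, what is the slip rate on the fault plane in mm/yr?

dip-slip = throw / sin(dip) = 164 m / sin(69°) = 175.7 m
rate = 175.7 m / 488 ka = 0.000360 m/yr = 0.360 mm/yr

0.360 mm/yr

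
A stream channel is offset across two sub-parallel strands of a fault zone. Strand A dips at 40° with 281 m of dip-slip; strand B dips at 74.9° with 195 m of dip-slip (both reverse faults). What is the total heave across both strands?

266 m

heave_A = 281 × cos(40°) = 215.3 m
heave_B = 195 × cos(74.9°) = 50.80 m
total = 215.3 + 50.80 = 266 m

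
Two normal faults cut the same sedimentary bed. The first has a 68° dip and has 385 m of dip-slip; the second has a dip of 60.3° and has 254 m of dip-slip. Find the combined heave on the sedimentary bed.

heave_A = 385 × cos(68°) = 144.2 m
heave_B = 254 × cos(60.3°) = 125.8 m
total = 144.2 + 125.8 = 270 m

270 m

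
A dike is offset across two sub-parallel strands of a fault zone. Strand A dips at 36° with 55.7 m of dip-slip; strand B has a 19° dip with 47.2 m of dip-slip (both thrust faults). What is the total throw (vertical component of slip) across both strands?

48.1 m

throw_A = 55.7 × sin(36°) = 32.74 m
throw_B = 47.2 × sin(19°) = 15.37 m
total = 32.74 + 15.37 = 48.1 m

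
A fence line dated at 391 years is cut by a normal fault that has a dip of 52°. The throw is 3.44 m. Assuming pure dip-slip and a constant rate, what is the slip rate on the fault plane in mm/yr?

dip-slip = throw / sin(dip) = 3.44 m / sin(52°) = 4.365 m
rate = 4.365 m / 391 years = 0.0112 m/yr = 11.2 mm/yr

11.2 mm/yr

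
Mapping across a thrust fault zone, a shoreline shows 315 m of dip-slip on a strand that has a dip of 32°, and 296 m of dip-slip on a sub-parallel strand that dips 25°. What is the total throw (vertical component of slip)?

throw_A = 315 × sin(32°) = 166.9 m
throw_B = 296 × sin(25°) = 125.1 m
total = 166.9 + 125.1 = 292 m

292 m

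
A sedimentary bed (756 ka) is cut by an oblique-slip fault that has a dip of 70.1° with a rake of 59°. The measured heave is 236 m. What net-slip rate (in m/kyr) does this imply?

dip-slip = heave / cos(dip) = 236 / cos(70.1°) = 693.3 m
net slip = dip-slip / sin(rake) = 693.3 / sin(59°) = 808.9 m
rate = 808.9 m / 756 ka = 0.00107 m/yr = 1.07 m/kyr

1.07 m/kyr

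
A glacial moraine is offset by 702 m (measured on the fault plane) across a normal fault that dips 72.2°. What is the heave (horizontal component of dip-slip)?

heave = dip-slip × cos(dip) = 702 m × cos(72.2°) = 215 m

215 m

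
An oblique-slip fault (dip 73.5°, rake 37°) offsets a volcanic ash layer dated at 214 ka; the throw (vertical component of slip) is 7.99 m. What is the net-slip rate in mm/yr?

dip-slip = throw / sin(dip) = 7.99 / sin(73.5°) = 8.333 m
net slip = dip-slip / sin(rake) = 8.333 / sin(37°) = 13.85 m
rate = 13.85 m / 214 ka = 0.0000647 m/yr = 0.0647 mm/yr

0.0647 mm/yr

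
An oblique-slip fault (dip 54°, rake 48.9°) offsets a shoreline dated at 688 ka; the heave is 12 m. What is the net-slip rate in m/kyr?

dip-slip = heave / cos(dip) = 12 / cos(54°) = 20.42 m
net slip = dip-slip / sin(rake) = 20.42 / sin(48.9°) = 27.09 m
rate = 27.09 m / 688 ka = 0.0000394 m/yr = 0.0394 m/kyr

0.0394 m/kyr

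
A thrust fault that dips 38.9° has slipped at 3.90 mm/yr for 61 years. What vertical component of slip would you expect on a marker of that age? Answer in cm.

14.9 cm

dip-slip = rate × time = 3.90 mm/yr × 61 years = 0.2379 m
throw = dip-slip × sin(dip) = 0.2379 × sin(38.9°) = 0.149 m = 14.9 cm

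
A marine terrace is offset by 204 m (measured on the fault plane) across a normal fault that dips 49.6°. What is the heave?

132 m

heave = dip-slip × cos(dip) = 204 m × cos(49.6°) = 132 m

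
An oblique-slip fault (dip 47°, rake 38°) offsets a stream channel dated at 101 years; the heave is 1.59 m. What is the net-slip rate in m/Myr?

37500 m/Myr

dip-slip = heave / cos(dip) = 1.59 / cos(47°) = 2.331 m
net slip = dip-slip / sin(rake) = 2.331 / sin(38°) = 3.787 m
rate = 3.787 m / 101 years = 0.0375 m/yr = 37500 m/Myr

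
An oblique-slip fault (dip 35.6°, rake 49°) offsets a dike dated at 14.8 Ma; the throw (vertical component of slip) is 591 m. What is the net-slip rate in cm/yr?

dip-slip = throw / sin(dip) = 591 / sin(35.6°) = 1015 m
net slip = dip-slip / sin(rake) = 1015 / sin(49°) = 1345 m
rate = 1345 m / 14.8 Ma = 0.0000909 m/yr = 0.00909 cm/yr

0.00909 cm/yr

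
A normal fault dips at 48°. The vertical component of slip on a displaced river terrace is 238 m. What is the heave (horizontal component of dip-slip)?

214 m

heave = throw / tan(dip) = 238 / tan(48°) = 214 m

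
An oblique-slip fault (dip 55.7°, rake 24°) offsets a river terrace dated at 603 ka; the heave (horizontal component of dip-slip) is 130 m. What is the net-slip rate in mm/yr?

0.941 mm/yr

dip-slip = heave / cos(dip) = 130 / cos(55.7°) = 230.7 m
net slip = dip-slip / sin(rake) = 230.7 / sin(24°) = 567.2 m
rate = 567.2 m / 603 ka = 0.000941 m/yr = 0.941 mm/yr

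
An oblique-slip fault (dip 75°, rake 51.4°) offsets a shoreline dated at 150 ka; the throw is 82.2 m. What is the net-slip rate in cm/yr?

dip-slip = throw / sin(dip) = 82.2 / sin(75°) = 85.10 m
net slip = dip-slip / sin(rake) = 85.10 / sin(51.4°) = 108.9 m
rate = 108.9 m / 150 ka = 0.000726 m/yr = 0.0726 cm/yr

0.0726 cm/yr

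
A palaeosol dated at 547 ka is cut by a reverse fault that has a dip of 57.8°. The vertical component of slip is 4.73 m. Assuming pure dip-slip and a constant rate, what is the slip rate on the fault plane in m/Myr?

10.2 m/Myr

dip-slip = throw / sin(dip) = 4.73 m / sin(57.8°) = 5.590 m
rate = 5.590 m / 547 ka = 0.0000102 m/yr = 10.2 m/Myr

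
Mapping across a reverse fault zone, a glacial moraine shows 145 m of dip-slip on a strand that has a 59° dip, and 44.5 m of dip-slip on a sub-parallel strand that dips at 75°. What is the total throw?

throw_A = 145 × sin(59°) = 124.3 m
throw_B = 44.5 × sin(75°) = 42.98 m
total = 124.3 + 42.98 = 167 m

167 m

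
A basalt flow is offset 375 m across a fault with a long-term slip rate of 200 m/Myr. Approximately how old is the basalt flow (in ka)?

age = offset / rate = 375 m / (200 m/Myr) = 1.88e+06 yr = 1880 ka

1880 ka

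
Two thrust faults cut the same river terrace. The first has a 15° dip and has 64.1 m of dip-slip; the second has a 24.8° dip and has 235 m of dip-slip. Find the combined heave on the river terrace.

heave_A = 64.1 × cos(15°) = 61.92 m
heave_B = 235 × cos(24.8°) = 213.3 m
total = 61.92 + 213.3 = 275 m

275 m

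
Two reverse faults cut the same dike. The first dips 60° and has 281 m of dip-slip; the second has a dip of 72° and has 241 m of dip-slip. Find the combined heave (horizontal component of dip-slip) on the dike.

215 m

heave_A = 281 × cos(60°) = 140.5 m
heave_B = 241 × cos(72°) = 74.47 m
total = 140.5 + 74.47 = 215 m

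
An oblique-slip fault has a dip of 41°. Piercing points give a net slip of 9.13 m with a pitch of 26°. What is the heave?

dip-slip = net slip × sin(rake) = 9.13 m × sin(26°) = 4.002 m
heave = dip-slip × cos(dip) = 4.002 × cos(41°) = 3.02 m

3.02 m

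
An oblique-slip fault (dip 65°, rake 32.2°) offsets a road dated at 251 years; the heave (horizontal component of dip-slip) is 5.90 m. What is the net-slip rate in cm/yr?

dip-slip = heave / cos(dip) = 5.90 / cos(65°) = 13.96 m
net slip = dip-slip / sin(rake) = 13.96 / sin(32.2°) = 26.20 m
rate = 26.20 m / 251 years = 0.104 m/yr = 10.4 cm/yr

10.4 cm/yr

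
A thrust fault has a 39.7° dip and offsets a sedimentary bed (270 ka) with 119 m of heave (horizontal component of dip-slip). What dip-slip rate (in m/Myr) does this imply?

dip-slip = heave / cos(dip) = 119 m / cos(39.7°) = 154.7 m
rate = 154.7 m / 270 ka = 0.000573 m/yr = 573 m/Myr

573 m/Myr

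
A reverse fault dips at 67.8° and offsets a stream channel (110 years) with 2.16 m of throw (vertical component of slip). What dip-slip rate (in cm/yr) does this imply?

dip-slip = throw / sin(dip) = 2.16 m / sin(67.8°) = 2.333 m
rate = 2.333 m / 110 years = 0.0212 m/yr = 2.12 cm/yr

2.12 cm/yr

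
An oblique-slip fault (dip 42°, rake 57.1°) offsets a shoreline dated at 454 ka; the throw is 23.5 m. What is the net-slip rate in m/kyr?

0.0921 m/kyr

dip-slip = throw / sin(dip) = 23.5 / sin(42°) = 35.12 m
net slip = dip-slip / sin(rake) = 35.12 / sin(57.1°) = 41.83 m
rate = 41.83 m / 454 ka = 0.0000921 m/yr = 0.0921 m/kyr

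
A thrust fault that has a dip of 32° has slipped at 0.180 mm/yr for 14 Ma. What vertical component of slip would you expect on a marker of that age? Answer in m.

dip-slip = rate × time = 0.180 mm/yr × 14 Ma = 2520 m
throw = dip-slip × sin(dip) = 2520 × sin(32°) = 1340 m

1340 m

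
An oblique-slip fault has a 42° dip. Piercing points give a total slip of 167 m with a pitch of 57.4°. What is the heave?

dip-slip = net slip × sin(rake) = 167 m × sin(57.4°) = 140.7 m
heave = dip-slip × cos(dip) = 140.7 × cos(42°) = 105 m

105 m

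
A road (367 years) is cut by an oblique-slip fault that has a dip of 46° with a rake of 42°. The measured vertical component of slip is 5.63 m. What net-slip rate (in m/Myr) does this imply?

31900 m/Myr

dip-slip = throw / sin(dip) = 5.63 / sin(46°) = 7.827 m
net slip = dip-slip / sin(rake) = 7.827 / sin(42°) = 11.70 m
rate = 11.70 m / 367 years = 0.0319 m/yr = 31900 m/Myr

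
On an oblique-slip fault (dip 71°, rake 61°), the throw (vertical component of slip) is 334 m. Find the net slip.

dip-slip = throw / sin(dip) = 334 / sin(71°) = 353.2 m
net slip = dip-slip / sin(rake) = 353.2 / sin(61°) = 404 m

404 m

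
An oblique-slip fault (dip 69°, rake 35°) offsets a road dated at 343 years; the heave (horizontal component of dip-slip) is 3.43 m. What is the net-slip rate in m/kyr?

dip-slip = heave / cos(dip) = 3.43 / cos(69°) = 9.571 m
net slip = dip-slip / sin(rake) = 9.571 / sin(35°) = 16.69 m
rate = 16.69 m / 343 years = 0.0486 m/yr = 48.6 m/kyr

48.6 m/kyr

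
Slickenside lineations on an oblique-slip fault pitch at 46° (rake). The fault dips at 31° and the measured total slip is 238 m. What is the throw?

88.2 m

dip-slip = net slip × sin(rake) = 238 m × sin(46°) = 171.2 m
throw = dip-slip × sin(dip) = 171.2 × sin(31°) = 88.2 m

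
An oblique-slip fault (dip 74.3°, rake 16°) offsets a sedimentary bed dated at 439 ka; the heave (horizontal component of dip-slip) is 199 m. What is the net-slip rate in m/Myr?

6080 m/Myr

dip-slip = heave / cos(dip) = 199 / cos(74.3°) = 735.4 m
net slip = dip-slip / sin(rake) = 735.4 / sin(16°) = 2668 m
rate = 2668 m / 439 ka = 0.00608 m/yr = 6080 m/Myr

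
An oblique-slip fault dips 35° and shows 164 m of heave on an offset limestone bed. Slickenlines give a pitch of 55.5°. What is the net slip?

dip-slip = heave / cos(dip) = 164 / cos(35°) = 200.2 m
net slip = dip-slip / sin(rake) = 200.2 / sin(55.5°) = 243 m

243 m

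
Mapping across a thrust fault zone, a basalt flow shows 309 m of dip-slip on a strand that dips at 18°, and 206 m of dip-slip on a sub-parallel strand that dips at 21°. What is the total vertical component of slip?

169 m

throw_A = 309 × sin(18°) = 95.49 m
throw_B = 206 × sin(21°) = 73.82 m
total = 95.49 + 73.82 = 169 m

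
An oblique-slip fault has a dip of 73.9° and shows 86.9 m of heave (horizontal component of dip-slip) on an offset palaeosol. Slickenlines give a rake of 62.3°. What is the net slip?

dip-slip = heave / cos(dip) = 86.9 / cos(73.9°) = 313.4 m
net slip = dip-slip / sin(rake) = 313.4 / sin(62.3°) = 354 m

354 m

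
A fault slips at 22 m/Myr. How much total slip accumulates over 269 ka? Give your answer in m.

5.92 m

slip = rate × time = 22 m/Myr × 269 ka = 5.92 m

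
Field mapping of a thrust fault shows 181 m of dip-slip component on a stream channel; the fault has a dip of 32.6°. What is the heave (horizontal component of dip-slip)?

heave = dip-slip × cos(dip) = 181 m × cos(32.6°) = 152 m

152 m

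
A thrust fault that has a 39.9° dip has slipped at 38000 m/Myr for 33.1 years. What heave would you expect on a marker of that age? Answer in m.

dip-slip = rate × time = 38000 m/Myr × 33.1 years = 1.258 m
heave = dip-slip × cos(dip) = 1.258 × cos(39.9°) = 0.965 m

0.965 m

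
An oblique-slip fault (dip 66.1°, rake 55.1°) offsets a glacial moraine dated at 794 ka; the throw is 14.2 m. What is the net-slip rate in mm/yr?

dip-slip = throw / sin(dip) = 14.2 / sin(66.1°) = 15.53 m
net slip = dip-slip / sin(rake) = 15.53 / sin(55.1°) = 18.94 m
rate = 18.94 m / 794 ka = 0.0000239 m/yr = 0.0239 mm/yr

0.0239 mm/yr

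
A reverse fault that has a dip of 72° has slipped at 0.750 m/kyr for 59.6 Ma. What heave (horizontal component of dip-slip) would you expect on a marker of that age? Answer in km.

13.8 km

dip-slip = rate × time = 0.750 m/kyr × 59.6 Ma = 44700 m
heave = dip-slip × cos(dip) = 44700 × cos(72°) = 13800 m = 13.8 km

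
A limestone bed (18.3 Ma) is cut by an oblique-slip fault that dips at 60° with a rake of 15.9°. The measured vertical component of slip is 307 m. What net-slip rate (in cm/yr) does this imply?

0.00707 cm/yr

dip-slip = throw / sin(dip) = 307 / sin(60°) = 354.5 m
net slip = dip-slip / sin(rake) = 354.5 / sin(15.9°) = 1294 m
rate = 1294 m / 18.3 Ma = 0.0000707 m/yr = 0.00707 cm/yr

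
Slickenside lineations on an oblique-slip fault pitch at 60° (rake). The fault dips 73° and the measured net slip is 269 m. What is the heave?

dip-slip = net slip × sin(rake) = 269 m × sin(60°) = 233 m
heave = dip-slip × cos(dip) = 233 × cos(73°) = 68.1 m

68.1 m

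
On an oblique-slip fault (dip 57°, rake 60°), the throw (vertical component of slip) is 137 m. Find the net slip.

dip-slip = throw / sin(dip) = 137 / sin(57°) = 163.4 m
net slip = dip-slip / sin(rake) = 163.4 / sin(60°) = 189 m

189 m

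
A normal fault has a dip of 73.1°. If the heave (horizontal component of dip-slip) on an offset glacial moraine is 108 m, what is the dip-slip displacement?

372 m

dip-slip = heave / cos(dip) = 108 / cos(73.1°) = 372 m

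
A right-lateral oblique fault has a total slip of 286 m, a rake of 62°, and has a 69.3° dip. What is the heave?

89.3 m

dip-slip = net slip × sin(rake) = 286 m × sin(62°) = 252.5 m
heave = dip-slip × cos(dip) = 252.5 × cos(69.3°) = 89.3 m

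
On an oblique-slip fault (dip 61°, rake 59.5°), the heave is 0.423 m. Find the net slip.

1.01 m

dip-slip = heave / cos(dip) = 0.423 / cos(61°) = 0.8725 m
net slip = dip-slip / sin(rake) = 0.8725 / sin(59.5°) = 1.01 m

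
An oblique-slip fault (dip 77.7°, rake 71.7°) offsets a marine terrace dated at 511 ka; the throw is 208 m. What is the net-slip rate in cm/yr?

0.0439 cm/yr

dip-slip = throw / sin(dip) = 208 / sin(77.7°) = 212.9 m
net slip = dip-slip / sin(rake) = 212.9 / sin(71.7°) = 224.2 m
rate = 224.2 m / 511 ka = 0.000439 m/yr = 0.0439 cm/yr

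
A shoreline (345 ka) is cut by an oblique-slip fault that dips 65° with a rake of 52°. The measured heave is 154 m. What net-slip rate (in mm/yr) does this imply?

dip-slip = heave / cos(dip) = 154 / cos(65°) = 364.4 m
net slip = dip-slip / sin(rake) = 364.4 / sin(52°) = 462.4 m
rate = 462.4 m / 345 ka = 0.00134 m/yr = 1.34 mm/yr

1.34 mm/yr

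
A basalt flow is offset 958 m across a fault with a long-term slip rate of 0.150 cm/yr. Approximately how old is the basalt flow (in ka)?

age = offset / rate = 958 m / (0.150 cm/yr) = 639000 yr = 639 ka

639 ka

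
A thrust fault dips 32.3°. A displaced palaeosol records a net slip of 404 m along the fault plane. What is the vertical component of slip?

216 m

throw = dip-slip × sin(dip) = 404 m × sin(32.3°) = 216 m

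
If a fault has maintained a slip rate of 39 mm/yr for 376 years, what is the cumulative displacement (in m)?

14.7 m

slip = rate × time = 39 mm/yr × 376 years = 14.7 m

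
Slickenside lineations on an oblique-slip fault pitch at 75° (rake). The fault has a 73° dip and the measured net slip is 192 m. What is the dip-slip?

dip-slip = net slip × sin(rake) = 192 m × sin(75°) = 185 m

185 m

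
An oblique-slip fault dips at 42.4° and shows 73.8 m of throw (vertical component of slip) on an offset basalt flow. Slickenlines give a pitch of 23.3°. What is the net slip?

277 m

dip-slip = throw / sin(dip) = 73.8 / sin(42.4°) = 109.4 m
net slip = dip-slip / sin(rake) = 109.4 / sin(23.3°) = 277 m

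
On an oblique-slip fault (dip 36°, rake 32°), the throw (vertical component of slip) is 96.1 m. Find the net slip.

dip-slip = throw / sin(dip) = 96.1 / sin(36°) = 163.5 m
net slip = dip-slip / sin(rake) = 163.5 / sin(32°) = 309 m

309 m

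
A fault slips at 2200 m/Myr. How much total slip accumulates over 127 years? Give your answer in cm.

slip = rate × time = 2200 m/Myr × 127 years = 0.279 m = 27.9 cm

27.9 cm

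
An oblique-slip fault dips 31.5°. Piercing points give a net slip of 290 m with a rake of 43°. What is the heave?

dip-slip = net slip × sin(rake) = 290 m × sin(43°) = 197.8 m
heave = dip-slip × cos(dip) = 197.8 × cos(31.5°) = 169 m

169 m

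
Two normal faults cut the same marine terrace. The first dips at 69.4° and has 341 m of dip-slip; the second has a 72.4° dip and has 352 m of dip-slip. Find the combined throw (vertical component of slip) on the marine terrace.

throw_A = 341 × sin(69.4°) = 319.2 m
throw_B = 352 × sin(72.4°) = 335.5 m
total = 319.2 + 335.5 = 655 m

655 m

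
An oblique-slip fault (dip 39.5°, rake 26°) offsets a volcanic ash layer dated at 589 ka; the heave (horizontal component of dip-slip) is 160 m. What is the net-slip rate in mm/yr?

0.803 mm/yr

dip-slip = heave / cos(dip) = 160 / cos(39.5°) = 207.4 m
net slip = dip-slip / sin(rake) = 207.4 / sin(26°) = 473 m
rate = 473 m / 589 ka = 0.000803 m/yr = 0.803 mm/yr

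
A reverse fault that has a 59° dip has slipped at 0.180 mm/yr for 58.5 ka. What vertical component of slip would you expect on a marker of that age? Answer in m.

9.03 m

dip-slip = rate × time = 0.180 mm/yr × 58.5 ka = 10.53 m
throw = dip-slip × sin(dip) = 10.53 × sin(59°) = 9.03 m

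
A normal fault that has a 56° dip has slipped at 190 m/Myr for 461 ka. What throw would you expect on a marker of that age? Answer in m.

72.6 m

dip-slip = rate × time = 190 m/Myr × 461 ka = 87.59 m
throw = dip-slip × sin(dip) = 87.59 × sin(56°) = 72.6 m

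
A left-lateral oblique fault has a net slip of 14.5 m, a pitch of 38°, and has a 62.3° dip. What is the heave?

dip-slip = net slip × sin(rake) = 14.5 m × sin(38°) = 8.927 m
heave = dip-slip × cos(dip) = 8.927 × cos(62.3°) = 4.15 m

4.15 m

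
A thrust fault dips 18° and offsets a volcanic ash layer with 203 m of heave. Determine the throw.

66 m

throw = heave × tan(dip) = 203 × tan(18°) = 66 m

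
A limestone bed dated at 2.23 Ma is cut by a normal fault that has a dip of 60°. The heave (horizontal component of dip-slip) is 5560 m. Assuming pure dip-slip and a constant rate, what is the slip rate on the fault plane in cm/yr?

dip-slip = heave / cos(dip) = 5560 m / cos(60°) = 11120 m
rate = 11120 m / 2.23 Ma = 0.00499 m/yr = 0.499 cm/yr

0.499 cm/yr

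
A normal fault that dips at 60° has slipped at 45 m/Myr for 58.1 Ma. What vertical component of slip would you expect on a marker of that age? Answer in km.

2.26 km

dip-slip = rate × time = 45 m/Myr × 58.1 Ma = 2614 m
throw = dip-slip × sin(dip) = 2614 × sin(60°) = 2260 m = 2.26 km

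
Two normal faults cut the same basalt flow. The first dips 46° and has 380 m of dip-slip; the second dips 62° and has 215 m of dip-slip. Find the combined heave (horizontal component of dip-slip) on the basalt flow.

heave_A = 380 × cos(46°) = 264 m
heave_B = 215 × cos(62°) = 100.9 m
total = 264 + 100.9 = 365 m

365 m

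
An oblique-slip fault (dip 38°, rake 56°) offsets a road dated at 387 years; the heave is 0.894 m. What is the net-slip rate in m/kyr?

dip-slip = heave / cos(dip) = 0.894 / cos(38°) = 1.135 m
net slip = dip-slip / sin(rake) = 1.135 / sin(56°) = 1.368 m
rate = 1.368 m / 387 years = 0.00354 m/yr = 3.54 m/kyr

3.54 m/kyr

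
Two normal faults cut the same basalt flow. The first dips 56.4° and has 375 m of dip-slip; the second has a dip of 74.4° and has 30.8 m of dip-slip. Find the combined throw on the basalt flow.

throw_A = 375 × sin(56.4°) = 312.3 m
throw_B = 30.8 × sin(74.4°) = 29.67 m
total = 312.3 + 29.67 = 342 m

342 m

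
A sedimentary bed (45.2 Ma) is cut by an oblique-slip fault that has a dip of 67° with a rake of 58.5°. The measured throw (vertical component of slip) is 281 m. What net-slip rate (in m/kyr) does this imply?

0.00792 m/kyr

dip-slip = throw / sin(dip) = 281 / sin(67°) = 305.3 m
net slip = dip-slip / sin(rake) = 305.3 / sin(58.5°) = 358 m
rate = 358 m / 45.2 Ma = 0.00000792 m/yr = 0.00792 m/kyr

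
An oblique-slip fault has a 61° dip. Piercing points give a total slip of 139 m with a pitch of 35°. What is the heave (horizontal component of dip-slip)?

38.7 m

dip-slip = net slip × sin(rake) = 139 m × sin(35°) = 79.73 m
heave = dip-slip × cos(dip) = 79.73 × cos(61°) = 38.7 m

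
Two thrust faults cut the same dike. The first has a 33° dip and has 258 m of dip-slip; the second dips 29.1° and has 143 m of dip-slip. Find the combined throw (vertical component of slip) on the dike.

throw_A = 258 × sin(33°) = 140.5 m
throw_B = 143 × sin(29.1°) = 69.55 m
total = 140.5 + 69.55 = 210 m

210 m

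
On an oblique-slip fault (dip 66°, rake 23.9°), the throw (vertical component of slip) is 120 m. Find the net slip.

324 m

dip-slip = throw / sin(dip) = 120 / sin(66°) = 131.4 m
net slip = dip-slip / sin(rake) = 131.4 / sin(23.9°) = 324 m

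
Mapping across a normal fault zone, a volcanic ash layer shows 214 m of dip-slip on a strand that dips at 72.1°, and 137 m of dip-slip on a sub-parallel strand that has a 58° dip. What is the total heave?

138 m

heave_A = 214 × cos(72.1°) = 65.77 m
heave_B = 137 × cos(58°) = 72.60 m
total = 65.77 + 72.60 = 138 m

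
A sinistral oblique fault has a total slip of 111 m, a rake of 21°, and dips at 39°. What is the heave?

dip-slip = net slip × sin(rake) = 111 m × sin(21°) = 39.78 m
heave = dip-slip × cos(dip) = 39.78 × cos(39°) = 30.9 m

30.9 m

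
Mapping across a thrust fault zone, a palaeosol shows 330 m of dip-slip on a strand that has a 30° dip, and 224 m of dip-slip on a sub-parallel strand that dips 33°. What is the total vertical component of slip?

throw_A = 330 × sin(30°) = 165 m
throw_B = 224 × sin(33°) = 122 m
total = 165 + 122 = 287 m

287 m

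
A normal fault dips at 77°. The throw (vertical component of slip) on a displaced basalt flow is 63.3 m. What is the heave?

heave = throw / tan(dip) = 63.3 / tan(77°) = 14.6 m

14.6 m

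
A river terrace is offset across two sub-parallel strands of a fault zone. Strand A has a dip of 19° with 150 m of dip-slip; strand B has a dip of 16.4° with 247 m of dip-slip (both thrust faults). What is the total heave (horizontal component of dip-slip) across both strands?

heave_A = 150 × cos(19°) = 141.8 m
heave_B = 247 × cos(16.4°) = 237 m
total = 141.8 + 237 = 379 m

379 m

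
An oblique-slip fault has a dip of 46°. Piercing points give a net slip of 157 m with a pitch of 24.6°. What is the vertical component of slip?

47 m

dip-slip = net slip × sin(rake) = 157 m × sin(24.6°) = 65.36 m
throw = dip-slip × sin(dip) = 65.36 × sin(46°) = 47 m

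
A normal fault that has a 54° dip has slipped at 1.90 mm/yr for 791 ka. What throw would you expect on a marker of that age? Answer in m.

dip-slip = rate × time = 1.90 mm/yr × 791 ka = 1503 m
throw = dip-slip × sin(dip) = 1503 × sin(54°) = 1220 m

1220 m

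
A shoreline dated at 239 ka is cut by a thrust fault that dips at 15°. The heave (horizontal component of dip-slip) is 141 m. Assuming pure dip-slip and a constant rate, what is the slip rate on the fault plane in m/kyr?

dip-slip = heave / cos(dip) = 141 m / cos(15°) = 146 m
rate = 146 m / 239 ka = 0.000611 m/yr = 0.611 m/kyr

0.611 m/kyr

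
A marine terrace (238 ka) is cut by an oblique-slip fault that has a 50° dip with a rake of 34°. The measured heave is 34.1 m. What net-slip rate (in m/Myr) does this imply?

dip-slip = heave / cos(dip) = 34.1 / cos(50°) = 53.05 m
net slip = dip-slip / sin(rake) = 53.05 / sin(34°) = 94.87 m
rate = 94.87 m / 238 ka = 0.000399 m/yr = 399 m/Myr

399 m/Myr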